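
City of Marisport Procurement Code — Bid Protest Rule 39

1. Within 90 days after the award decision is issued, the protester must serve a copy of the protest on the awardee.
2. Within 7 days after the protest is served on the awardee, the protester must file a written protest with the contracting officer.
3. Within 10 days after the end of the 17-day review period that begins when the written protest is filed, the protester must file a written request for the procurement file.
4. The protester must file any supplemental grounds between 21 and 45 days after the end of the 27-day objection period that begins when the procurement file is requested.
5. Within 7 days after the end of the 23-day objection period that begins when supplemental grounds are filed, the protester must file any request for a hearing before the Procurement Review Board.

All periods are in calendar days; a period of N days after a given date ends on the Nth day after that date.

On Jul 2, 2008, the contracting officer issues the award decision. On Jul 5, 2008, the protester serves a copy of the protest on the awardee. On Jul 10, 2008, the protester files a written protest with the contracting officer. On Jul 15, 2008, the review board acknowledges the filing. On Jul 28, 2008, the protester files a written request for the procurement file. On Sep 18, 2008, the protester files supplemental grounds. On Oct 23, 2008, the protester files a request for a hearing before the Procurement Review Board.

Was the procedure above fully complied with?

(1) due by Jul 2, 2008 + 90 days = Sep 30, 2008; done Jul 5, 2008 — timely.
(2) due by Jul 5, 2008 + 7 days = Jul 12, 2008; done Jul 10, 2008 — timely.
(3) due by Jul 27, 2008 + 10 days = Aug 6, 2008; done Jul 28, 2008 — timely.
(4) the permitted window runs from Aug 24, 2008 + 21 = Sep 14, 2008 to Aug 24, 2008 + 45 = Oct 8, 2008; Sep 18, 2008 falls inside that range.
(5) due by Oct 11, 2008 + 7 days = Oct 18, 2008; Oct 23, 2008 misses that deadline by 5 days.

No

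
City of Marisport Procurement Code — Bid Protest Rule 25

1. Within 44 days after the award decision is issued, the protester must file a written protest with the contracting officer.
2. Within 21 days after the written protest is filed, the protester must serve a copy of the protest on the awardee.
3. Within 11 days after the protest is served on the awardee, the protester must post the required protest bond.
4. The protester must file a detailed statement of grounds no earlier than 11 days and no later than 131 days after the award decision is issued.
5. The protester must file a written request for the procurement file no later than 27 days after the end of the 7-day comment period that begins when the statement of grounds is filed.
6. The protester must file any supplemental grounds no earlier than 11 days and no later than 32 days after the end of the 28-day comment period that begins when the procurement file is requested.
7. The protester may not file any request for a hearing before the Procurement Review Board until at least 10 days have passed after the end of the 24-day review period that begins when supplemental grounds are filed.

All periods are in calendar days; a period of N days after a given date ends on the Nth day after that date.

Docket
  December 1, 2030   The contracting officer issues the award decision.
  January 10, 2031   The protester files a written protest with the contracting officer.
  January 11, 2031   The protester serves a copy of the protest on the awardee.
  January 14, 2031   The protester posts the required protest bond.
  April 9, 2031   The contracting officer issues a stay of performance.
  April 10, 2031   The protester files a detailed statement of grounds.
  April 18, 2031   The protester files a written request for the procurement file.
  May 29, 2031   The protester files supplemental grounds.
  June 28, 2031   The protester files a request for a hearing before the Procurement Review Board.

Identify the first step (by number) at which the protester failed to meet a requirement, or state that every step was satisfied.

(1) due by December 1, 2030 + 44 days = January 14, 2031; completed January 10, 2031, before the deadline.
(2) due by January 10, 2031 + 21 days = January 31, 2031; completed January 11, 2031, before the deadline.
(3) due by January 11, 2031 + 11 days = January 22, 2031; completed January 14, 2031, before the deadline.
(4) the permitted window runs from December 1, 2030 + 11 = December 12, 2030 to December 1, 2030 + 131 = April 11, 2031; done April 10, 2031 — within the window.
(5) due by April 17, 2031 + 27 days = May 14, 2031; April 18, 2031 is within that limit.
(6) the permitted window runs from May 16, 2031 + 11 = May 27, 2031 to May 16, 2031 + 32 = June 17, 2031; done May 29, 2031 — within the window.
(7) permitted from June 22, 2031 + 10 days = July 2, 2031 onward; June 28, 2031 is 4 days before the earliest permitted date.
The analysis stops there.

Step 7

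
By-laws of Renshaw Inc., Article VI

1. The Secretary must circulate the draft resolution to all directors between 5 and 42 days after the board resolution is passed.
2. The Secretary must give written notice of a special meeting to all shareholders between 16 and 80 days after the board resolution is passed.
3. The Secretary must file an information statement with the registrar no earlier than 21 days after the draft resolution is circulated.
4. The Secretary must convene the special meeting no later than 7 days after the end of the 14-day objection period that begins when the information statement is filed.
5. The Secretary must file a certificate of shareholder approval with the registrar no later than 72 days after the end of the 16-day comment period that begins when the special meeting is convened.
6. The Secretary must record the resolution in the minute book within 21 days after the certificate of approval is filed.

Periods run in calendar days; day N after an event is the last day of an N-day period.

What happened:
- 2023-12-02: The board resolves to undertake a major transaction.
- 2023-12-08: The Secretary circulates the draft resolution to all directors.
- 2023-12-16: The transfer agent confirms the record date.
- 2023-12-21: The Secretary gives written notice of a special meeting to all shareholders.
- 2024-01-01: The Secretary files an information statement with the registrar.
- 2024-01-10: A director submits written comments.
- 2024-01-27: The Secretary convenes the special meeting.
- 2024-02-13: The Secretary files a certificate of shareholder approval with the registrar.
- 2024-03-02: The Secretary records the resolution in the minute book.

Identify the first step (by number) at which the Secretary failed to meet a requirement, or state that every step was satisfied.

Step 4

(1) the permitted window runs from 2023-12-02 + 5 = 2023-12-07 to 2023-12-02 + 42 = 2024-01-13; done 2023-12-08 — within the window.
(2) the permitted window runs from 2023-12-02 + 16 = 2023-12-18 to 2023-12-02 + 80 = 2024-02-20; 2023-12-21 falls inside that range.
(3) permitted from 2023-12-08 + 21 days = 2023-12-29 onward; 2024-01-01 is on or after that date.
(4) due by 2024-01-15 + 7 days = 2024-01-22; not done until 2024-01-27, 5 days after the deadline.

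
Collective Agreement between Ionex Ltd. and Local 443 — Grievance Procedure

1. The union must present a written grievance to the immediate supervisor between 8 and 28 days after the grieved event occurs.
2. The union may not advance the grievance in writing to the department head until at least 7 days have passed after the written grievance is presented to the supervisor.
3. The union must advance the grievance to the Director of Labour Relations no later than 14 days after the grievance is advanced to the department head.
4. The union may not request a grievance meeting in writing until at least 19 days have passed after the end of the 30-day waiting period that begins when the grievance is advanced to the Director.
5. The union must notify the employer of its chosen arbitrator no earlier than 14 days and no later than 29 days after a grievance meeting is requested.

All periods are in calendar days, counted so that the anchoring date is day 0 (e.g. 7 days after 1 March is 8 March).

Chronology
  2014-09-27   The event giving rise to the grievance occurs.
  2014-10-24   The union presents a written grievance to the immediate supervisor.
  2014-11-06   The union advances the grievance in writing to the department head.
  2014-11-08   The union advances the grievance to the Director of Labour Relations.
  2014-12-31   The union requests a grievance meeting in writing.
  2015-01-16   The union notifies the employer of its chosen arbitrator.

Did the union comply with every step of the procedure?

Step 1 — 8 and 28 days from 2014-09-27 (when the grieved event occurs) are 2014-10-05 and 2014-10-25 respectively; 2014-10-24 falls inside that range.
Step 2 — must wait 7 days from 2014-10-24 (when the written grievance is presented to the supervisor), so not before 2014-10-31; 2014-11-06 is on or after that date.
Step 3 — counting 14 days from 2014-11-06 (when the grievance is advanced to the department head) gives a deadline of 2014-11-20; 2014-11-08 is within that limit.
Step 4 — must wait 19 days from 2014-12-08 (end of the 30-day waiting period, which began when the grievance is advanced to the Director on 2014-11-08), so not before 2014-12-27; 2014-12-31 is on or after that date.
Step 5 — 14 and 29 days from 2014-12-31 (when a grievance meeting is requested) are 2015-01-14 and 2015-01-29 respectively; done 2015-01-16 — within the window.

Yes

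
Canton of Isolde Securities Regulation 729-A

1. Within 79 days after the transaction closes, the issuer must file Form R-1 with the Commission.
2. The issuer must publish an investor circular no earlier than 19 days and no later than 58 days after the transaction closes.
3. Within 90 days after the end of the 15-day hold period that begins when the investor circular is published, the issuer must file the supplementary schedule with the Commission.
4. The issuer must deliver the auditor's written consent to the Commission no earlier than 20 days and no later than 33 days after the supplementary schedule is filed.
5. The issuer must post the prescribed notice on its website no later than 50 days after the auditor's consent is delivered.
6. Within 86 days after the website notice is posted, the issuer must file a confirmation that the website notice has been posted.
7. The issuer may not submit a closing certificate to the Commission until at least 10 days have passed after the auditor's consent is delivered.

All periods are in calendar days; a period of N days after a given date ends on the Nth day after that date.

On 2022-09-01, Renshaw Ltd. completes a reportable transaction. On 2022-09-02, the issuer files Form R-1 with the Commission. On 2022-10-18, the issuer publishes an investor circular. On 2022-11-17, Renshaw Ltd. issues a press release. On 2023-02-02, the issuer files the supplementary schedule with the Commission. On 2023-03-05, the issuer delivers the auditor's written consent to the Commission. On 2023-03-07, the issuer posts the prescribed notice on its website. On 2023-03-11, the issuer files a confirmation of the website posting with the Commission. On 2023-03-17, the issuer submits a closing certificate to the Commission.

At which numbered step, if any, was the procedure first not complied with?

Step 3

Step 1 — counting 79 days from 2022-09-01 (when the transaction closes) gives a deadline of 2022-11-19; 2022-09-02 is within that limit.
Step 2 — 19 and 58 days from 2022-09-01 (when the transaction closes) are 2022-09-20 and 2022-10-29 respectively; done 2022-10-18, which is between those dates.
Step 3 — counting 90 days from 2022-11-02 (end of the 15-day hold period, which began when the investor circular is published on 2022-10-18) gives a deadline of 2023-01-31; 2023-02-02 misses that deadline by 2 days.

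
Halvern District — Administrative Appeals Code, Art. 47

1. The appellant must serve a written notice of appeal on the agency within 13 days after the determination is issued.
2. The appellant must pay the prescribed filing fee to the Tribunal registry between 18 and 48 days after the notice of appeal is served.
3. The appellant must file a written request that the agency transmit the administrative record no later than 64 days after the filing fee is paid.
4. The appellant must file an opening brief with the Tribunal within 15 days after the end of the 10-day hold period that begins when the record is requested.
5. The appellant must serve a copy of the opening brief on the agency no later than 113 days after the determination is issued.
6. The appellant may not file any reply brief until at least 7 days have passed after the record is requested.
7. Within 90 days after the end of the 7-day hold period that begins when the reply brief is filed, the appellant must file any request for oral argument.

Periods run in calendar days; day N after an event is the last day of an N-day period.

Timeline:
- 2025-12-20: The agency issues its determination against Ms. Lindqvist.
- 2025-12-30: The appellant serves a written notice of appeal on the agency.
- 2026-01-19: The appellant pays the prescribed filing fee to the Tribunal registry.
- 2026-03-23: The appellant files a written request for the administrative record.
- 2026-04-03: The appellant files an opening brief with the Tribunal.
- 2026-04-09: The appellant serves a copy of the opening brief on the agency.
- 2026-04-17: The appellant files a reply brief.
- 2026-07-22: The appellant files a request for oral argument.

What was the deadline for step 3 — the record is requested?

2026-03-24

Step 3 runs from 2026-01-19, when the filing fee is paid. 64 days after 2026-01-19 is 2026-03-24.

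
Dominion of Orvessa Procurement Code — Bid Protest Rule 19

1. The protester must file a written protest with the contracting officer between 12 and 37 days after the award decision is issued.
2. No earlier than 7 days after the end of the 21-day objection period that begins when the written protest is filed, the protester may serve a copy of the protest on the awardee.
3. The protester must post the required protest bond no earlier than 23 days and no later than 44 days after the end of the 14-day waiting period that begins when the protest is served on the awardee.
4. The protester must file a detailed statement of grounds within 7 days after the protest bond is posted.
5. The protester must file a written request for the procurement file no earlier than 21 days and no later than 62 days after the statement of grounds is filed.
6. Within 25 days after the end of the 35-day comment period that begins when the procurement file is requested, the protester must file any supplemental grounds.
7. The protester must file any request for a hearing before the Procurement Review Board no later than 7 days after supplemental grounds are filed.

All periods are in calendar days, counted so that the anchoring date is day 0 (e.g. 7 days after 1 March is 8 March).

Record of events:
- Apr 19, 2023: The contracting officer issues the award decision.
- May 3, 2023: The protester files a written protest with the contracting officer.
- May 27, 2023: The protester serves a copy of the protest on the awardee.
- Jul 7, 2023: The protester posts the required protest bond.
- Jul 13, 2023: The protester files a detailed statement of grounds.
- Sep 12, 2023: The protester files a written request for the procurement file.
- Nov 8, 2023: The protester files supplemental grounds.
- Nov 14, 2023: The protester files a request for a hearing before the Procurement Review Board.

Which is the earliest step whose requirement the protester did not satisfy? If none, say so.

(1) the permitted window runs from Apr 19, 2023 + 12 = May 1, 2023 to Apr 19, 2023 + 37 = May 26, 2023; May 3, 2023 falls inside that range.
(2) permitted from May 24, 2023 + 7 days = May 31, 2023 onward; done May 27, 2023 — 4 days too early.
Later steps need not be reached.

Step 2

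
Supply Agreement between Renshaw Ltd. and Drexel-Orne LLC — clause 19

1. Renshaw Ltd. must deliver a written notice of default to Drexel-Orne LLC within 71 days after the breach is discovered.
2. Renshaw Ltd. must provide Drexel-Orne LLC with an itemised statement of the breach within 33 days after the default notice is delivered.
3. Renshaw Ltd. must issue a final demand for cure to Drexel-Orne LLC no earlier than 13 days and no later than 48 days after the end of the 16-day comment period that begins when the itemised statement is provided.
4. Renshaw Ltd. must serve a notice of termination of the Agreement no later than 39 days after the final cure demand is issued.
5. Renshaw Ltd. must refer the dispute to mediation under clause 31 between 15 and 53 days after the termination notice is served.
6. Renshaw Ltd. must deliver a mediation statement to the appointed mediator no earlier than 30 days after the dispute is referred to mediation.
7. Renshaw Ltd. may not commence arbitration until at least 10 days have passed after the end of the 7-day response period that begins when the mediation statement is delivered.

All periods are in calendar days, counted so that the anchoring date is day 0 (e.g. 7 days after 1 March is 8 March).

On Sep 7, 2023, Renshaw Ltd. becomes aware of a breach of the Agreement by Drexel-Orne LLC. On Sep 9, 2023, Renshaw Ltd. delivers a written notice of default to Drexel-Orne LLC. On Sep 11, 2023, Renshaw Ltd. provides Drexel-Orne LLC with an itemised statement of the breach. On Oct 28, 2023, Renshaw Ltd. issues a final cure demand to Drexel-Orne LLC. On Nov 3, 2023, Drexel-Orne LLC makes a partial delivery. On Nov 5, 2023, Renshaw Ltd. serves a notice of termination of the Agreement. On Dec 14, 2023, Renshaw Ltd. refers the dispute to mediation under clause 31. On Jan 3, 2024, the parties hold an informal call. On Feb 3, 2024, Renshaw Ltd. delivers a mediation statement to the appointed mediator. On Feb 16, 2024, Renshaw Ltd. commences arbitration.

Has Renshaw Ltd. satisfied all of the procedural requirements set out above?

No

(1) due by Sep 7, 2023 + 71 days = Nov 17, 2023; completed Sep 9, 2023, before the deadline.
(2) due by Sep 9, 2023 + 33 days = Oct 12, 2023; done Sep 11, 2023 — timely.
(3) the permitted window runs from Sep 27, 2023 + 13 = Oct 10, 2023 to Sep 27, 2023 + 48 = Nov 14, 2023; done Oct 28, 2023 — within the window.
(4) due by Oct 28, 2023 + 39 days = Dec 6, 2023; done Nov 5, 2023 — timely.
(5) the permitted window runs from Nov 5, 2023 + 15 = Nov 20, 2023 to Nov 5, 2023 + 53 = Dec 28, 2023; done Dec 14, 2023 — within the window.
(6) permitted from Dec 14, 2023 + 30 days = Jan 13, 2024 onward; done Feb 3, 2024, after the minimum wait.
(7) permitted from Feb 10, 2024 + 10 days = Feb 20, 2024 onward; acted on Feb 16, 2024, 4 days prematurely.
The procedure was therefore not followed at step 7.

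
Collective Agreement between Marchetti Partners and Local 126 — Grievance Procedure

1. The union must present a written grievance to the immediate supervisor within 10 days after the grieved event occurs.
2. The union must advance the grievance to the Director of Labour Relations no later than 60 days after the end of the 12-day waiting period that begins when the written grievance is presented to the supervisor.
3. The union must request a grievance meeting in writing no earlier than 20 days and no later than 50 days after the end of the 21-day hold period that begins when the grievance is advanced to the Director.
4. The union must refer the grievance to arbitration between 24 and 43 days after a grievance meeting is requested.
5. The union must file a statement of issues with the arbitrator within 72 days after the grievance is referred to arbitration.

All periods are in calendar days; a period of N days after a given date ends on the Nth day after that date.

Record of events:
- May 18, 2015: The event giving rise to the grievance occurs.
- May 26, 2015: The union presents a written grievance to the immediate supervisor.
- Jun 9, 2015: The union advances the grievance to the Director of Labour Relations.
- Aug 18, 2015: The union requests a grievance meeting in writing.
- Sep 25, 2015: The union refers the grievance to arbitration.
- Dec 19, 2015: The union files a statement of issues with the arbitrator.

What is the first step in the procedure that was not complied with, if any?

Step 1: 10 days after May 18, 2015 (when the grieved event occurs) is May 28, 2015; completed May 26, 2015, before the deadline.
Step 2: 60 days after Jun 7, 2015 (end of the 12-day waiting period, which began when the written grievance is presented to the supervisor on May 26, 2015) is Aug 6, 2015; Jun 9, 2015 is within that limit.
Step 3: the window is 20–50 days after Jun 30, 2015 (end of the 21-day hold period, which began when the grievance is advanced to the Director on Jun 9, 2015), so Jul 20, 2015 through Aug 19, 2015; done Aug 18, 2015 — within the window.
Step 4: the window is 24–43 days after Aug 18, 2015 (when a grievance meeting is requested), so Sep 11, 2015 through Sep 30, 2015; done Sep 25, 2015 — within the window.
Step 5: 72 days after Sep 25, 2015 (when the grievance is referred to arbitration) is Dec 6, 2015; not done until Dec 19, 2015, 13 days after the deadline.
Later steps need not be reached.

Step 5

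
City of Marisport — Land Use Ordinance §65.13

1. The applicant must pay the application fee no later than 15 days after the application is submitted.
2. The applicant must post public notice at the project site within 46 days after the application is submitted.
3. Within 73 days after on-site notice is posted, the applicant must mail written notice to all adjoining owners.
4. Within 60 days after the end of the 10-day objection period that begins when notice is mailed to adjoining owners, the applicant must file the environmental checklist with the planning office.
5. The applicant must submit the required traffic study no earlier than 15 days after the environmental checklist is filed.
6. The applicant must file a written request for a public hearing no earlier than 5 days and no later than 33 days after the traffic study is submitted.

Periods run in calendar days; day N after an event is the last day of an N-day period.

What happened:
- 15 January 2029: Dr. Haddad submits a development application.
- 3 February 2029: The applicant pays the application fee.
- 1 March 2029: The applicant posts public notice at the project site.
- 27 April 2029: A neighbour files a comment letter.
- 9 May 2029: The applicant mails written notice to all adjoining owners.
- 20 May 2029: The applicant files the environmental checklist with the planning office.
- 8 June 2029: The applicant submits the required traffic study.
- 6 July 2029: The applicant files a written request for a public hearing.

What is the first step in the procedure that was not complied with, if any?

Step 1 — counting 15 days from 15 January 2029 (when the application is submitted) gives a deadline of 30 January 2029; 3 February 2029 misses that deadline by 4 days.

Step 1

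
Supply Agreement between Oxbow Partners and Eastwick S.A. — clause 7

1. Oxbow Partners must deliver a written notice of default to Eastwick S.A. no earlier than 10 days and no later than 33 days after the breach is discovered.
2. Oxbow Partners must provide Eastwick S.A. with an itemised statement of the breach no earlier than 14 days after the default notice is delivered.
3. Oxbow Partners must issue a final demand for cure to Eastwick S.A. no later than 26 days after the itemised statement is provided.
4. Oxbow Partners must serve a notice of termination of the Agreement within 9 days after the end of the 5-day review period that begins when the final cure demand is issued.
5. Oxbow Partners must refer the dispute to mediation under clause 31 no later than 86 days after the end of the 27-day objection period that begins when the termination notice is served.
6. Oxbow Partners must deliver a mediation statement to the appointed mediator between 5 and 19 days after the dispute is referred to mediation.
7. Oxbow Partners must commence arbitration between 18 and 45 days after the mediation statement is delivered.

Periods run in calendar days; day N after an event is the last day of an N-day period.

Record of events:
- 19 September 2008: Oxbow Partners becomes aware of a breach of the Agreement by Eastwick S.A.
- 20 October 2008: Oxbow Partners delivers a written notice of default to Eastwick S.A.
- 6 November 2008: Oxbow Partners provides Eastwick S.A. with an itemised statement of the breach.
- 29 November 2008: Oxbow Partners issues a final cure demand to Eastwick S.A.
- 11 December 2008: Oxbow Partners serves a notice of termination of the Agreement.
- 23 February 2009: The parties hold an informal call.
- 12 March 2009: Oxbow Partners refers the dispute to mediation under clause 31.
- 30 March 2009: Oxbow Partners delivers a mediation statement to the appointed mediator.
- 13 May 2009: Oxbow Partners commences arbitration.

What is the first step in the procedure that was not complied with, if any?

None — every step was satisfied

(1) the permitted window runs from 19 September 2008 + 10 = 29 September 2008 to 19 September 2008 + 33 = 22 October 2008; done 20 October 2008 — within the window.
(2) permitted from 20 October 2008 + 14 days = 3 November 2008 onward; done 6 November 2008, after the minimum wait.
(3) due by 6 November 2008 + 26 days = 2 December 2008; done 29 November 2008 — timely.
(4) due by 4 December 2008 + 9 days = 13 December 2008; done 11 December 2008 — timely.
(5) due by 7 January 2009 + 86 days = 3 April 2009; done 12 March 2009 — timely.
(6) the permitted window runs from 12 March 2009 + 5 = 17 March 2009 to 12 March 2009 + 19 = 31 March 2009; done 30 March 2009, which is between those dates.
(7) the permitted window runs from 30 March 2009 + 18 = 17 April 2009 to 30 March 2009 + 45 = 14 May 2009; done 13 May 2009 — within the window.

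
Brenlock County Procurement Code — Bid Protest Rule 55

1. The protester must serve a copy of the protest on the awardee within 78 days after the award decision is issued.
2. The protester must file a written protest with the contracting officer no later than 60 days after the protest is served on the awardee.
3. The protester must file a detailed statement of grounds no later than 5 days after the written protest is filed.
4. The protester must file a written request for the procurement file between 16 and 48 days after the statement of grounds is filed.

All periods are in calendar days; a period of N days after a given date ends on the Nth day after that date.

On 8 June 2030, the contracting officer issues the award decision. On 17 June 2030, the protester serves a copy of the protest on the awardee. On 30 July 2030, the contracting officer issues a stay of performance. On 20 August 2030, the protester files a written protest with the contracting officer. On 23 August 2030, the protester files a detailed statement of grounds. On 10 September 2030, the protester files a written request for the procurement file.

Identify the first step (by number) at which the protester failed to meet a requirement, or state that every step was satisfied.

Step 1 — counting 78 days from 8 June 2030 (when the award decision is issued) gives a deadline of 25 August 2030; completed 17 June 2030, before the deadline.
Step 2 — counting 60 days from 17 June 2030 (when the protest is served on the awardee) gives a deadline of 16 August 2030; 20 August 2030 misses that deadline by 4 days.
Later steps need not be reached.

Step 2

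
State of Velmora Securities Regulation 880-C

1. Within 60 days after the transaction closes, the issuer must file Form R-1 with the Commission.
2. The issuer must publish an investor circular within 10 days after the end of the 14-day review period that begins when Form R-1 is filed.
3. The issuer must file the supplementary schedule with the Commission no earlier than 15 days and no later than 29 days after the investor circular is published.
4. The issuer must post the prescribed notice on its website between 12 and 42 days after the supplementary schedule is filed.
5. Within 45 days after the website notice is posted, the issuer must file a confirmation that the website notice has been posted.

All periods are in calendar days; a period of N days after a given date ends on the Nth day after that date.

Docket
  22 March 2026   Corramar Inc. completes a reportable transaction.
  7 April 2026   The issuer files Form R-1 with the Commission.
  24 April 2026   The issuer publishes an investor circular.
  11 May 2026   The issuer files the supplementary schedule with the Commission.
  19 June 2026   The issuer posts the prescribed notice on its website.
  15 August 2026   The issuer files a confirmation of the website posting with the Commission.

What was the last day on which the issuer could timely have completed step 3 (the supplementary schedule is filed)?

23 May 2026

Step 3 runs from 24 April 2026, when the investor circular is published. The window is 15–29 days after 24 April 2026; it closes on 23 May 2026.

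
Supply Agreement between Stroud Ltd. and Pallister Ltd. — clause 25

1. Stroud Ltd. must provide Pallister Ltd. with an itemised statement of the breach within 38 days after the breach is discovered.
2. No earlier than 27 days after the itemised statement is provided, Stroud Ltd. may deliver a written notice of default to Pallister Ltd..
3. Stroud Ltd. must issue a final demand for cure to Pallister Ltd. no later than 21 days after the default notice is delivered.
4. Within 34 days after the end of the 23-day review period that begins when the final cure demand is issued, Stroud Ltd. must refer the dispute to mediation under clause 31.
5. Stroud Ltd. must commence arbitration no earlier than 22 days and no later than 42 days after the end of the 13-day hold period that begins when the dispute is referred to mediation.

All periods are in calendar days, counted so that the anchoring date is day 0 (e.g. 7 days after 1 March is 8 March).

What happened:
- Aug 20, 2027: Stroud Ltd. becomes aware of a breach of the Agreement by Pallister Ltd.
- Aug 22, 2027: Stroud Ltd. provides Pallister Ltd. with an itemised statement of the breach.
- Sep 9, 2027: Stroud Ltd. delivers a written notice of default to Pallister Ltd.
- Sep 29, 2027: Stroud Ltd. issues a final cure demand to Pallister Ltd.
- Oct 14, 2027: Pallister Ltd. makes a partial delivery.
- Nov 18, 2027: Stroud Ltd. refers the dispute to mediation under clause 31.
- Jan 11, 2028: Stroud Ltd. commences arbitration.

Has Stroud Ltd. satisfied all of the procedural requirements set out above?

(1) due by Aug 20, 2027 + 38 days = Sep 27, 2027; completed Aug 22, 2027, before the deadline.
(2) permitted from Aug 22, 2027 + 27 days = Sep 18, 2027 onward; Sep 9, 2027 is 9 days before the earliest permitted date.
No need to go further; step 2 was not satisfied.

No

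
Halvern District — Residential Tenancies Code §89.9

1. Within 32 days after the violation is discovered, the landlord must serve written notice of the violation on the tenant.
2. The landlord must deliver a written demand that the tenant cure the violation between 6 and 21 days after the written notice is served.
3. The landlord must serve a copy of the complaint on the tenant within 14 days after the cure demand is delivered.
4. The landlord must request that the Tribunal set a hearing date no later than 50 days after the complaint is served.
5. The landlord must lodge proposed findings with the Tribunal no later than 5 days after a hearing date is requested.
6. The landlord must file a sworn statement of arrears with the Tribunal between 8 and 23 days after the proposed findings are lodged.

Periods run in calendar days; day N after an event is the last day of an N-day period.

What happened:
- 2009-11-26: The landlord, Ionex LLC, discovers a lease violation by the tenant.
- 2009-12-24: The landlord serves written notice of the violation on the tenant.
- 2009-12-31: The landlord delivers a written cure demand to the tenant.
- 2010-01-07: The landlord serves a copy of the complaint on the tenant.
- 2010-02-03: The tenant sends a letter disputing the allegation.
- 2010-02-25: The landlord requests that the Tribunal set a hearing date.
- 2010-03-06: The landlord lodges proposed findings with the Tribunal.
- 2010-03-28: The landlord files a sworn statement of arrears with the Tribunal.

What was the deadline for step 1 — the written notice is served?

Step 1 runs from 2009-11-26, when the violation is discovered. 32 days after 2009-11-26 is 2009-12-28.

2009-12-28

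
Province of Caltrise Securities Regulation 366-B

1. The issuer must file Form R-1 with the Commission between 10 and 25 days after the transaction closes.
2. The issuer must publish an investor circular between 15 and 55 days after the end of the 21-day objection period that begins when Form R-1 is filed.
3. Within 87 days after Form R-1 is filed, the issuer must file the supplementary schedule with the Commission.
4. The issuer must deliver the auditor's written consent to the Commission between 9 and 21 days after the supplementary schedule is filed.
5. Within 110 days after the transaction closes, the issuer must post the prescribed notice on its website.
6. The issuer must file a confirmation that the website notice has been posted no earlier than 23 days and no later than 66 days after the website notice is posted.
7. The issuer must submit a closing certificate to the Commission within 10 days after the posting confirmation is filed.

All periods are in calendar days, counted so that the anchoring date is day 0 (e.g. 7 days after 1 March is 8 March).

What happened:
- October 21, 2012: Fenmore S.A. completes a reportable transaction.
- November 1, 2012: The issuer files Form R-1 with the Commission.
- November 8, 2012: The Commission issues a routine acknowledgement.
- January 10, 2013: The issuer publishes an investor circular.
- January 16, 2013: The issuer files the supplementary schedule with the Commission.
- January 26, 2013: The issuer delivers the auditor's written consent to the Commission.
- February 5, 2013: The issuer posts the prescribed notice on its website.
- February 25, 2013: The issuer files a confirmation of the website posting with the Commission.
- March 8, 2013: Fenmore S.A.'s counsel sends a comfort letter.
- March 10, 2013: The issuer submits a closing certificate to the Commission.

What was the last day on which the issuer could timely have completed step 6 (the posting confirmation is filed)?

Step 6 runs from February 5, 2013, when the website notice is posted. The window is 23–66 days after February 5, 2013; it closes on April 12, 2013.

April 12, 2013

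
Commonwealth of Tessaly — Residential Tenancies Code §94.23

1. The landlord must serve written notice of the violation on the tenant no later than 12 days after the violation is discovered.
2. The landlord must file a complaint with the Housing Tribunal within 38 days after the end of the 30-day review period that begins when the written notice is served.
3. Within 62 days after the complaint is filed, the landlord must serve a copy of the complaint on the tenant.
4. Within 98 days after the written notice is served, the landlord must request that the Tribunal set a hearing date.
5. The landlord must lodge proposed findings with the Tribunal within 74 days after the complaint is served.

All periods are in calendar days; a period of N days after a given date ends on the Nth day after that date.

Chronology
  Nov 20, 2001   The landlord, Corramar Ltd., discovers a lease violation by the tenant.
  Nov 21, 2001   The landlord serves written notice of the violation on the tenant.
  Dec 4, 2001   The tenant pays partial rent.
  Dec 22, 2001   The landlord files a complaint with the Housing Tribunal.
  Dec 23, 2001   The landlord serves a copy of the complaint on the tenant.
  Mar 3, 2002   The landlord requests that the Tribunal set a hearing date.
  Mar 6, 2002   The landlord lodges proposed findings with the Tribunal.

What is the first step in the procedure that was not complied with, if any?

Step 4

Step 1: 12 days after Nov 20, 2001 (when the violation is discovered) is Dec 2, 2001; done Nov 21, 2001 — timely.
Step 2: 38 days after Dec 21, 2001 (end of the 30-day review period, which began when the written notice is served on Nov 21, 2001) is Jan 28, 2002; Dec 22, 2001 is within that limit.
Step 3: 62 days after Dec 22, 2001 (when the complaint is filed) is Feb 22, 2002; done Dec 23, 2001 — timely.
Step 4: 98 days after Nov 21, 2001 (when the written notice is served) is Feb 27, 2002; done Mar 3, 2002 — 4 days late.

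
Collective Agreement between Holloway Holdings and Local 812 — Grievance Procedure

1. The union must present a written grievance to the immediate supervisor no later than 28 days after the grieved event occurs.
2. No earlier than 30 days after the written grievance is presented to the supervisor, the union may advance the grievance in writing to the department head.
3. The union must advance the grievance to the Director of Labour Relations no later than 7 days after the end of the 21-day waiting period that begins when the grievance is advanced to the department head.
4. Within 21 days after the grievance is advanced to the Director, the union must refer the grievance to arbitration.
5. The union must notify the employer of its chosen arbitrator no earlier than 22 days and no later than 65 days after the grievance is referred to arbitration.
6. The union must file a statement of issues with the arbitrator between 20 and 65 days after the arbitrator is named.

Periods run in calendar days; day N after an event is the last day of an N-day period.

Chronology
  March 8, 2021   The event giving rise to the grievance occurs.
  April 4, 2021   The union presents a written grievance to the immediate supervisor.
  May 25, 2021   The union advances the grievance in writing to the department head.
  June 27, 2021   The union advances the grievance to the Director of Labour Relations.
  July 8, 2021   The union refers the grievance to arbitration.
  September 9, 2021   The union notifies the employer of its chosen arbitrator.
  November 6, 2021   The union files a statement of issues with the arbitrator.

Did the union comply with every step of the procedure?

No

Step 1 — counting 28 days from March 8, 2021 (when the grieved event occurs) gives a deadline of April 5, 2021; April 4, 2021 is within that limit.
Step 2 — must wait 30 days from April 4, 2021 (when the written grievance is presented to the supervisor), so not before May 4, 2021; May 25, 2021 is on or after that date.
Step 3 — counting 7 days from June 15, 2021 (end of the 21-day waiting period, which began when the grievance is advanced to the department head on May 25, 2021) gives a deadline of June 22, 2021; done June 27, 2021 — 5 days late.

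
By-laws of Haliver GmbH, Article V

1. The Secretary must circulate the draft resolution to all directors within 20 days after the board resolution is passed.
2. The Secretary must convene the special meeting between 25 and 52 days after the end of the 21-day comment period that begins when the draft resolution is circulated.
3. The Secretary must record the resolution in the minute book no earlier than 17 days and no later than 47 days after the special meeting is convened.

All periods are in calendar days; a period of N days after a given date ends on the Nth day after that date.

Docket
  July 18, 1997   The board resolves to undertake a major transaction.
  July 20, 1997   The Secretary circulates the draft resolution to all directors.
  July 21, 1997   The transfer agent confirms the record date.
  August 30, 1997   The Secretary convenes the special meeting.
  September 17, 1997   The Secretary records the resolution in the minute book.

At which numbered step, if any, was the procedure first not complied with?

Step 1: 20 days after July 18, 1997 (when the board resolution is passed) is August 7, 1997; July 20, 1997 is within that limit.
Step 2: the window is 25–52 days after August 10, 1997 (end of the 21-day comment period, which began when the draft resolution is circulated on July 20, 1997), so September 4, 1997 through October 1, 1997; done August 30, 1997 — 5 days before the window opened.
No need to go further; step 2 was not satisfied.

Step 2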